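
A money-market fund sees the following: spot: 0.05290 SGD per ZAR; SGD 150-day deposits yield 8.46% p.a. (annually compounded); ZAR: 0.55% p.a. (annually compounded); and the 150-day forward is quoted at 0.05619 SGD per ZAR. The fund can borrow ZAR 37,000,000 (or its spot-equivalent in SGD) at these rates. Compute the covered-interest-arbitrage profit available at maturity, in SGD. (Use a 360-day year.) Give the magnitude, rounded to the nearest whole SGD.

T = 150/360 years.
Keep in ZAR, deliver into the forward: 37,000,000·1.002288001·0.05619 = SGD 2,083,786.82.
Swap to SGD now, deposit: 37,000,000·0.05290·1.034417041 = SGD 2,024,664.47.
The quoted forward overvalues ZAR, so borrow SGD, buy ZAR at spot, deposit the ZAR at 0.55%, and sell the proceeds forward at 0.05619.
Arbitrage profit = |2,083,786.82 − 2,024,664.47| = SGD 59,122.

SGD 59,122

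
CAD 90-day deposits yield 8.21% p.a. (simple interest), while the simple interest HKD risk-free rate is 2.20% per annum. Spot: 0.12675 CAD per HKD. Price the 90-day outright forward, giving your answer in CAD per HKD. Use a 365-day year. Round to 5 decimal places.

0.12862

T = 90/365 years.
Growth of 1 CAD over T: 1 + 0.0821×90/365 = 1.0202438.
HKD growth factor: 1 + 0.0220×90/365 = 1.0054247.
CIP: F = S · (grow CAD)/(grow HKD) = 0.12675 × 1.0202438/1.0054247 = 0.1286182 CAD per HKD.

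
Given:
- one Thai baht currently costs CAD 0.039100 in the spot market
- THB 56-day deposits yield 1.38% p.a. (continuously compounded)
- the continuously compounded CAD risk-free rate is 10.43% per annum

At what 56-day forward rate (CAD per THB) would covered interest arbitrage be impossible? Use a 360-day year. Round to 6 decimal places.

0.039654

T = 56/360 years.
CAD growth factor: e^(0.1043×56/360) = 1.0163568.
THB growth factor: e^(0.0138×56/360) = 1.002149.
Forward (CAD per THB) = 0.0391 × 1.0163568 / 1.002149 = 0.03965433.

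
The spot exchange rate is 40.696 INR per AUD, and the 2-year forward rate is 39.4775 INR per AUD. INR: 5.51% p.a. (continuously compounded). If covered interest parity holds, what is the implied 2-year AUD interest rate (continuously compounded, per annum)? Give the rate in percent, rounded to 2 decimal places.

T = 2 years.
CIP gives F = S · g_INR/g_AUD, so g_INR/g_AUD = 39.4775/40.696 = 0.9700585.
INR growth factor: e^(0.0551×2) = 1.1165013.
Hence g_AUD = 1.1509629.
Take logs: ln 1.1509629 / 2 = 0.070299, so 7.03%.

7.03%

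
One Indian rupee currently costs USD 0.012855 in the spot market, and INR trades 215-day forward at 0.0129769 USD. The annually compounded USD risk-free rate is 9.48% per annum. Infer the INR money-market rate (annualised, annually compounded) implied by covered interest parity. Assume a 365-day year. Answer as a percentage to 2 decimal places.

7.74%

T = 215/365 years.
F/S = 0.0129769/0.012855 = 1.0094827 = (growth of USD) / (growth of INR).
USD growth factor: (1 + 0.0948)^(215/365) = 1.0547992.
That pins the INR growth at 1.0448908.
r = 1.0448908^(365/215) − 1 = 0.077398 → 7.74%.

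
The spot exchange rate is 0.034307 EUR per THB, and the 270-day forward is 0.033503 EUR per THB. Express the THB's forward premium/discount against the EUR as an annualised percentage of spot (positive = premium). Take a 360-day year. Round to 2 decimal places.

T = 270/360 years.
(F − S)/S = (0.033503 − 0.034307)/0.034307 = -0.0234355.
×(1/T) gives -3.12% p.a.

-3.12%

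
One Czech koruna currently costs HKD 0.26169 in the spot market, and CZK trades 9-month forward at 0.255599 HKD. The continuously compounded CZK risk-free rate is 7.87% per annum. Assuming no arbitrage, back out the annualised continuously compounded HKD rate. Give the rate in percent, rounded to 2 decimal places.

4.73%

T = 9/12 years.
F/S = 0.255599/0.26169 = 0.9767244 = (growth of HKD) / (growth of CZK).
CZK growth factor: e^(0.0787×9/12) = 1.0608018.
Hence g_HKD = 1.036111.
Take logs: ln 1.036111 / (9/12) = 0.047299, so 4.73%.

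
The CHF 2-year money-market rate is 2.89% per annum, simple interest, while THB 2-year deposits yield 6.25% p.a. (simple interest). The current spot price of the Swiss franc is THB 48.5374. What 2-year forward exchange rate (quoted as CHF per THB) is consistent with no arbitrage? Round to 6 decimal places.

T = 2 years.
Growth of 1 THB over T: 1 + 0.0625×2 = 1.125000.
CHF accumulates by 1 + 0.0289×2 = 1.057800.
Forward (THB per CHF) = 48.5374 × 1.125000 / 1.057800 = 51.62089.
Invert for CHF per THB: 1 / 51.62089 = 0.019372.

0.019372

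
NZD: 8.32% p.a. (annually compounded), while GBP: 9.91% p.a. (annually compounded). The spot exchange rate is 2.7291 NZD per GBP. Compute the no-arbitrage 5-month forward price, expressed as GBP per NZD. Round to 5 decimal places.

T = 5/12 years.
Growth of 1 NZD over T: (1 + 0.0832)^(5/12) = 1.0338605.
Growth of 1 GBP over T: (1 + 0.0991)^(5/12) = 1.0401569.
So F = 2.7291 × 1.0338605 / 1.0401569 = 2.712580 (NZD/GBP).
Quoted the other way: 1/2.712580 = 0.36865 GBP per NZD.

0.36865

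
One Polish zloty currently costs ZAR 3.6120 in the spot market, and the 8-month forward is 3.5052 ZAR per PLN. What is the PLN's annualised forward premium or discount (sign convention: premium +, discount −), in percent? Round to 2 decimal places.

-4.44%

T = 8/12 years.
Period premium: (3.5052 − 3.612)/3.612 = -0.0295681.
Annualise by dividing by T: -0.0295681 / (8/12) = -0.044352 → -4.44%.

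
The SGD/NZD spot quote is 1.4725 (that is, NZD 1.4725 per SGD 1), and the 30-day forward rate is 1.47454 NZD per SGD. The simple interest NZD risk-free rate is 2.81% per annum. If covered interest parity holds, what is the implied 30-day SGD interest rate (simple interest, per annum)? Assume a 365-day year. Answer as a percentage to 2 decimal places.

T = 30/365 years.
By CIP, F/S equals the NZD-to-SGD growth ratio: 1.47454/1.4725 = 1.0013854.
The NZD side grows by 1 + 0.0281×30/365 = 1.0023096.
That pins the SGD growth at 1.0009229.
r = (1.0009229 − 1)/(30/365) = 0.011229 → 1.12%.

1.12%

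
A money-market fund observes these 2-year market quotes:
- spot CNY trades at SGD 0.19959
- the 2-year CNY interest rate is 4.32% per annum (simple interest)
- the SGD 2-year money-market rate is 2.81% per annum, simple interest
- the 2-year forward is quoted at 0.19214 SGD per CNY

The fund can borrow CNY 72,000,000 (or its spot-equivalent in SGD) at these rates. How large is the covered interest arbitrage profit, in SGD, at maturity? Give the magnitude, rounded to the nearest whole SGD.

T = 2 years.
Invest the CNY and cover forward: 72,000,000 × 1.086400 × 0.19214 = SGD 15,029,344.51.
Convert at spot and invest in SGD: 72,000,000 × 0.19959 × 1.056200 = SGD 15,178,100.98.
The quoted forward undervalues CNY, so borrow CNY, convert to SGD at spot, deposit the SGD at 2.81%, and buy CNY forward at 0.19214 to cover the loan.
Arbitrage profit = |15,029,344.51 − 15,178,100.98| = SGD 148,756.

SGD 148,756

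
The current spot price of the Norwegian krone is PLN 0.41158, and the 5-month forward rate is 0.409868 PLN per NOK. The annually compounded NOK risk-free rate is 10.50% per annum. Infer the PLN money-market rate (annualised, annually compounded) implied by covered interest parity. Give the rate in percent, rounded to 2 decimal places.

9.40%

T = 5/12 years.
CIP gives F = S · g_PLN/g_NOK, so g_PLN/g_NOK = 0.409868/0.41158 = 0.9958404.
NOK growth factor: (1 + 0.1050)^(5/12) = 1.0424797.
So the PLN growth factor = 1.0381434.
r = 1.0381434^(12/5) − 1 = 0.094001 → 9.40%.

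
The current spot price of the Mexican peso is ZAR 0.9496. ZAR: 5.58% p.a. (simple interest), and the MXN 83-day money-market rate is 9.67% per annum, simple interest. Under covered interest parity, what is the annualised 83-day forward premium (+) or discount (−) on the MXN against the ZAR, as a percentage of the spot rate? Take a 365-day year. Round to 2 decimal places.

T = 83/365 years.
No-arbitrage forward: 0.9496 × 1.0126888 / 1.0219893 = 0.9409583 ZAR/MXN.
Annualised premium = (F − S)/S × (1/T) = (0.9409583 − 0.9496)/0.9496 ÷ (83/365) = -4.00%.

-4.00%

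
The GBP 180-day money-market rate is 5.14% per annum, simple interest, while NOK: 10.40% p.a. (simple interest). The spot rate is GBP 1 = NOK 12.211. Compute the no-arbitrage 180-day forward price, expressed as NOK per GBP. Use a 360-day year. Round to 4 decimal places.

12.5241

T = 180/360 years.
NOK accumulates by 1 + 0.1040×180/360 = 1.052000.
GBP accumulates by 1 + 0.0514×180/360 = 1.025700.
So F = 12.211 × 1.052000 / 1.025700 = 12.524103 (NOK/GBP).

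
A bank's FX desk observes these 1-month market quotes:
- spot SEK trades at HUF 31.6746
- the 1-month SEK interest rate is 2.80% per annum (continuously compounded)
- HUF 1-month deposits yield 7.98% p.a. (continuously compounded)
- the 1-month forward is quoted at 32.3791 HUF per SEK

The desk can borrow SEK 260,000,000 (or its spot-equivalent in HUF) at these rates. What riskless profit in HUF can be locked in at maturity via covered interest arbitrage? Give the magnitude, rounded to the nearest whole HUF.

HUF 147,888,373

T = 1/12 years.
Invest the SEK and cover forward: 260,000,000 × 1.002336057674 × 32.3791 = HUF 8,438,232,255.71.
Convert at spot and invest in HUF: 260,000,000 × 31.6746 × 1.006672160345 = HUF 8,290,343,882.62.
The quoted forward overvalues SEK, so borrow HUF, buy SEK at spot, deposit the SEK at 2.80%, and sell the proceeds forward at 32.3791.
Profit = 8,438,232,255.71 − 8,290,343,882.62 = HUF 147,888,373.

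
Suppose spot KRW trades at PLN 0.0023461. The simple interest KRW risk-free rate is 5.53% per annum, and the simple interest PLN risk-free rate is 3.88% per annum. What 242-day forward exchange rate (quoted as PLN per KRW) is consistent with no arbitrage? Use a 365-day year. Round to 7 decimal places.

0.0023213

T = 242/365 years.
PLN growth factor: 1 + 0.0388×242/365 = 1.0257249.
KRW accumulates by 1 + 0.0553×242/365 = 1.0366647.
CIP: F = S · (grow PLN)/(grow KRW) = 0.0023461 × 1.0257249/1.0366647 = 0.002321342 PLN per KRW.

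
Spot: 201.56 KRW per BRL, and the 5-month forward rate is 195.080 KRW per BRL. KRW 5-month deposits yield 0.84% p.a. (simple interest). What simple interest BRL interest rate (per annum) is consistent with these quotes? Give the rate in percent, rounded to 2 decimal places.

T = 5/12 years.
F/S = 195.08/201.56 = 0.9678508 = (growth of KRW) / (growth of BRL).
The KRW side grows by 1 + 0.0084×5/12 = 1.003500.
That pins the BRL growth at 1.0368334.
(1.0368334 − 1)/T = 0.088400, i.e. 8.84%.

8.84%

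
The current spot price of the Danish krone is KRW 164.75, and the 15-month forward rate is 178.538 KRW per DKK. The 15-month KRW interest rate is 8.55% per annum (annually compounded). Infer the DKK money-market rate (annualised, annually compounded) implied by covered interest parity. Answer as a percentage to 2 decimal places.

T = 15/12 years.
By CIP, F/S equals the KRW-to-DKK growth ratio: 178.538/164.75 = 1.0836904.
The KRW side grows by (1 + 0.0855)^(15/12) = 1.1079937.
So the DKK growth factor = 1.0224264.
r = 1.0224264^(12/15) − 1 = 0.017901 → 1.79%.

1.79%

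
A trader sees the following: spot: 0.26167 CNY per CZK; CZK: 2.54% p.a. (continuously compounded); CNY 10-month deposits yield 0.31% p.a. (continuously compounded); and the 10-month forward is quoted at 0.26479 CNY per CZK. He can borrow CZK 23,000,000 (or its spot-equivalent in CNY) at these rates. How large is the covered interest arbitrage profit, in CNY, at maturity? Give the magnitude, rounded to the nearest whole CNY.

CNY 186,475

T = 10/12 years.
Invest the CZK and cover forward: 23,000,000 × 1.021392269 × 0.26479 = CNY 6,220,452.55.
Convert at spot and invest in CNY: 23,000,000 × 0.26167 × 1.002586673 = CNY 6,033,977.66.
The quoted forward overvalues CZK, so borrow CNY, buy CZK at spot, deposit the CZK at 2.54%, and sell the proceeds forward at 0.26479.
The gap between the two covered legs is CNY 186,475.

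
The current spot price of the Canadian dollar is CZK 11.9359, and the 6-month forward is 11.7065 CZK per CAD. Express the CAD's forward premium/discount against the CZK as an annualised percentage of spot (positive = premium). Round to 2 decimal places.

-3.84%

T = 6/12 years.
CAD trades forward at -1.92193% vs spot over the period.
×(1/T) gives -3.84% p.a.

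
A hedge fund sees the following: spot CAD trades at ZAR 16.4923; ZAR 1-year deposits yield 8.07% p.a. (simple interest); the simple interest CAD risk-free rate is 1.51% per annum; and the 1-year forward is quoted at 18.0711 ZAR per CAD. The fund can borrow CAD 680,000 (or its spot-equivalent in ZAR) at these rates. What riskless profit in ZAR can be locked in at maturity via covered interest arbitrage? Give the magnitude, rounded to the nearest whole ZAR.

T = 1 year.
Invest the CAD and cover forward: 680,000 × 1.015100 × 18.0711 = ZAR 12,473,902.05.
Convert at spot and invest in ZAR: 680,000 × 16.4923 × 1.080700 = ZAR 12,119,795.45.
The quoted forward overvalues CAD, so borrow ZAR, buy CAD at spot, deposit the CAD at 1.51%, and sell the proceeds forward at 18.0711.
Arbitrage profit = |12,473,902.05 − 12,119,795.45| = ZAR 354,107.

ZAR 354,107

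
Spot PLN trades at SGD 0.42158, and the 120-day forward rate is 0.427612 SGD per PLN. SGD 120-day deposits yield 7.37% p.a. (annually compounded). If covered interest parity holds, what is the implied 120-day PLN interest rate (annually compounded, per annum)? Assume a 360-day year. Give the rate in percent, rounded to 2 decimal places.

T = 120/360 years.
CIP gives F = S · g_SGD/g_PLN, so g_SGD/g_PLN = 0.427612/0.42158 = 1.0143081.
The SGD side grows by (1 + 0.0737)^(120/360) = 1.0239867.
That pins the PLN growth at 1.0095421.
r = 1.0095421^(360/120) − 1 = 0.028900 → 2.89%.

2.89%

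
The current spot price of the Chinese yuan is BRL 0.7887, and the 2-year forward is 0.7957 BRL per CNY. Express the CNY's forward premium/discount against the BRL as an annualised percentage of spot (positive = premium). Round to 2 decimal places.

T = 2 years.
CNY trades forward at +0.88754% vs spot over the period.
Annualise by dividing by T: 0.0088754 / 2 = 0.004438 → 0.44%.

+0.44%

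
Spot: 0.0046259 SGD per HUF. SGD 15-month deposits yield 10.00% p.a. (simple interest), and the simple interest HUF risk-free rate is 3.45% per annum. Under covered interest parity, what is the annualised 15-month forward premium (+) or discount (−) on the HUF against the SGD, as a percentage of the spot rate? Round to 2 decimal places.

T = 15/12 years.
CIP forward (SGD per HUF) = 0.0046259 × 1.125000/1.043125 = 0.0049889874.
Annualised premium = (F − S)/S × (1/T) = (0.0049889874 − 0.0046259)/0.0046259 ÷ (15/12) = 6.28%.

+6.28%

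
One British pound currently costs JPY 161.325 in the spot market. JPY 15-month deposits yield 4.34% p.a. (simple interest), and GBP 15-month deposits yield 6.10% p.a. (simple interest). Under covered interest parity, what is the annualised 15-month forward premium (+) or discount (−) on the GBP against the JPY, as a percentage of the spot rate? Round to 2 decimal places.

-1.64%

T = 15/12 years.
No-arbitrage forward: 161.325 × 1.054250 / 1.076250 = 158.027300 JPY/GBP.
(F − S)/S ÷ T = (158.027300 − 161.325)/161.325/(15/12) = -0.016353 → -1.64%.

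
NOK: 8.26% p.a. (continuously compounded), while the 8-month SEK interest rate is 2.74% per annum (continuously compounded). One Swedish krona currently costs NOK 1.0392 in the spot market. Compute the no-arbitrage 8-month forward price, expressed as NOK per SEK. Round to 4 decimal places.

1.0782

T = 8/12 years.
NOK growth factor: e^(0.0826×8/12) = 1.0566111.
SEK accumulates by e^(0.0274×8/12) = 1.0184345.
Forward (NOK per SEK) = 1.0392 × 1.0566111 / 1.0184345 = 1.078155.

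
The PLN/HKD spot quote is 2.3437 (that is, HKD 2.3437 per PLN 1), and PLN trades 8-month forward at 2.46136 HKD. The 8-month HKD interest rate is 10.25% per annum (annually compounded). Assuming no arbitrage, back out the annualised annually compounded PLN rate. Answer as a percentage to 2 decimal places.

2.44%

T = 8/12 years.
By CIP, F/S equals the HKD-to-PLN growth ratio: 2.46136/2.3437 = 1.0502027.
HKD growth factor: (1 + 0.1025)^(8/12) = 1.0672162.
Hence g_PLN = 1.0162002.
Annualise: 1.0162002^(12/8) − 1 = 0.024398 = 2.44%.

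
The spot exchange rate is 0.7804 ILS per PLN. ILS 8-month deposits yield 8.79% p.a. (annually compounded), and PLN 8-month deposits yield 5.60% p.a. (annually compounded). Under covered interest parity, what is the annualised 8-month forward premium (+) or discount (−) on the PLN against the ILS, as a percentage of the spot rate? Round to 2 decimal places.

+3.01%

T = 8/12 years.
No-arbitrage forward: 0.7804 × 1.0577734 / 1.0369933 = 0.7960383 ILS/PLN.
Annualised premium = (F − S)/S × (1/T) = (0.7960383 − 0.7804)/0.7804 ÷ (8/12) = 3.01%.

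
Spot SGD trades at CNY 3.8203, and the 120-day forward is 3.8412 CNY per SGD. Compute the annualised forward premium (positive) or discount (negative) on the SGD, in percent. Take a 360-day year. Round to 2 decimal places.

+1.64%

T = 120/360 years.
Period premium: (3.8412 − 3.8203)/3.8203 = 0.0054708.
Annualise by dividing by T: 0.0054708 / (120/360) = 0.016412 → 1.64%.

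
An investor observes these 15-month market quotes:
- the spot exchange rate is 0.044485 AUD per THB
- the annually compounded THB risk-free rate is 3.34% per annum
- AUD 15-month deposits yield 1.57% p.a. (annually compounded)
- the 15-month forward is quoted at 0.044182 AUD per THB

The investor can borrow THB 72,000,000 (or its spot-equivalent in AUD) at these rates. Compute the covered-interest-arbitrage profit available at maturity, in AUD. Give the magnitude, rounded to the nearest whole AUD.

T = 15/12 years.
Route A — deposit THB, sell forward: 72,000,000 × 1.041922872 × 0.044182 = AUD 3,314,465.02.
Route B — convert at spot, deposit AUD: 72,000,000 × 0.044485 × 1.019663364 = AUD 3,265,900.18.
The quoted forward overvalues THB, so borrow AUD, buy THB at spot, deposit the THB at 3.34%, and sell the proceeds forward at 0.044182.
Arbitrage profit = |3,314,465.02 − 3,265,900.18| = AUD 48,565.

AUD 48,565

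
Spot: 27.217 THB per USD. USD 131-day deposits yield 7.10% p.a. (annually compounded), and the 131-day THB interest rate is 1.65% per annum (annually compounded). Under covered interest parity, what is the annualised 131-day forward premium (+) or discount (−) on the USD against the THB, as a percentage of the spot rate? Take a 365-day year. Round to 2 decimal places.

T = 131/365 years.
CIP forward (THB per USD) = 27.217 × 1.0058909/1.0249238 = 26.711579.
Annualised premium = (F − S)/S × (1/T) = (26.711579 − 27.217)/27.217 ÷ (131/365) = -5.17%.

-5.17%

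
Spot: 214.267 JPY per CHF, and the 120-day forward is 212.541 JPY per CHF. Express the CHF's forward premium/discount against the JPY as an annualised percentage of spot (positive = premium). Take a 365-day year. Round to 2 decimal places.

T = 120/365 years.
Period premium: (212.541 − 214.267)/214.267 = -0.0080554.
×(1/T) gives -2.45% p.a.

-2.45%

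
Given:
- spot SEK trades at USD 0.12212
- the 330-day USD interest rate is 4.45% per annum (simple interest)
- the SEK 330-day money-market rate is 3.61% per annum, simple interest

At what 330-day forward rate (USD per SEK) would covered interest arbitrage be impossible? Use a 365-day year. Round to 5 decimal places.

T = 330/365 years.
Growth of 1 USD over T: 1 + 0.0445×330/365 = 1.0402329.
Growth of 1 SEK over T: 1 + 0.0361×330/365 = 1.0326384.
So F = 0.12212 × 1.0402329 / 1.0326384 = 0.1230181 (USD/SEK).

0.12302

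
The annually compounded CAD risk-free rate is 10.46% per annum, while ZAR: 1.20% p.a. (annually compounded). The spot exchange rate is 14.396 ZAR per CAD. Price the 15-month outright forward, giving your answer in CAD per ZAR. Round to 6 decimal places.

0.077498

T = 15/12 years.
ZAR growth factor: (1 + 0.0120)^(15/12) = 1.0150224.
Growth of 1 CAD over T: (1 + 0.1046)^(15/12) = 1.1324168.
Forward (ZAR per CAD) = 14.396 × 1.0150224 / 1.1324168 = 12.90361.
Invert for CAD per ZAR: 1 / 12.90361 = 0.077498.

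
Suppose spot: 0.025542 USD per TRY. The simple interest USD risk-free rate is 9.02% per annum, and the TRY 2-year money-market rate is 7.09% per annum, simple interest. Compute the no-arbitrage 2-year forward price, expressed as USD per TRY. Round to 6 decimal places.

T = 2 years.
Growth of 1 USD over T: 1 + 0.0902×2 = 1.180400.
TRY accumulates by 1 + 0.0709×2 = 1.141800.
CIP: F = S · (grow USD)/(grow TRY) = 0.025542 × 1.180400/1.141800 = 0.02640548 USD per TRY.

0.026405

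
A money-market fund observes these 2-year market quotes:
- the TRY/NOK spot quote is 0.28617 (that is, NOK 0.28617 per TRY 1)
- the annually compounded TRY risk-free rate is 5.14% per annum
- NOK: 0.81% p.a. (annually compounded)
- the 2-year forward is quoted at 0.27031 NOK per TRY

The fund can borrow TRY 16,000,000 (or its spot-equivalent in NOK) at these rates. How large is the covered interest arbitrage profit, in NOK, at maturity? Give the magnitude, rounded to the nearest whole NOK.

T = 2 years.
Keep in TRY, deliver into the forward: 16,000,000·1.10544196·0.27031 = NOK 4,780,992.26.
Swap to NOK now, deposit: 16,000,000·0.28617·1.01626561 = NOK 4,653,195.67.
The quoted forward overvalues TRY, so borrow NOK, buy TRY at spot, deposit the TRY at 5.14%, and sell the proceeds forward at 0.27031.
Profit = 4,780,992.26 − 4,653,195.67 = NOK 127,797.

NOK 127,797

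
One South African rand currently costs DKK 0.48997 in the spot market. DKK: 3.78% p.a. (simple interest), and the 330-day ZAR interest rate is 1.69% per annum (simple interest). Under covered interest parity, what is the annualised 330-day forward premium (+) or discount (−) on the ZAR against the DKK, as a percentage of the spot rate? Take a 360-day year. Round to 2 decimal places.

+2.06%

T = 330/360 years.
CIP forward (DKK per ZAR) = 0.48997 × 1.034650/1.0154917 = 0.49921379.
(F − S)/S ÷ T = (0.49921379 − 0.48997)/0.48997/(330/360) = 0.020581 → 2.06%.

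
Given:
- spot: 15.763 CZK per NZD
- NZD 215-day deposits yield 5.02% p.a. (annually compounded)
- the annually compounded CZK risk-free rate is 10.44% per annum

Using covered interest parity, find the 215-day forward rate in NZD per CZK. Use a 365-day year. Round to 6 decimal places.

0.061587

T = 215/365 years.
CZK accumulates by (1 + 0.1044)^(215/365) = 1.0602376.
NZD accumulates by (1 + 0.0502)^(215/365) = 1.0292718.
So F = 15.763 × 1.0602376 / 1.0292718 = 16.23723 (CZK/NZD).
Quoted the other way: 1/16.23723 = 0.061587 NZD per CZK.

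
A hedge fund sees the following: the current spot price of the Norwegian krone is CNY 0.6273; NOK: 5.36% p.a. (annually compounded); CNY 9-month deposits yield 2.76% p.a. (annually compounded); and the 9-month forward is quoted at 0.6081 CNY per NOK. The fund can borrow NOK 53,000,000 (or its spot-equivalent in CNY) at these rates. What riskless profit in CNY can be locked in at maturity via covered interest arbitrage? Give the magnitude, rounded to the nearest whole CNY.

CNY 416,338

T = 9/12 years.
Keep in NOK, deliver into the forward: 53,000,000·1.0399365·0.6081 = CNY 33,516,425.44.
Swap to CNY now, deposit: 53,000,000·0.6273·1.0206293937 = CNY 33,932,763.39.
The quoted forward undervalues NOK, so borrow NOK, convert to CNY at spot, deposit the CNY at 2.76%, and buy NOK forward at 0.6081 to cover the loan.
The gap between the two covered legs is CNY 416,338.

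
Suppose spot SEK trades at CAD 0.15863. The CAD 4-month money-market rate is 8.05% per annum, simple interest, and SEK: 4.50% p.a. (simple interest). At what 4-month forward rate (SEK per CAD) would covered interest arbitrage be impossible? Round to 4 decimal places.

T = 4/12 years.
CAD accumulates by 1 + 0.0805×4/12 = 1.0268333.
Growth of 1 SEK over T: 1 + 0.0450×4/12 = 1.015000.
So F = 0.15863 × 1.0268333 / 1.015000 = 0.1604794 (CAD/SEK).
Invert for SEK per CAD: 1 / 0.1604794 = 6.2313.

6.2313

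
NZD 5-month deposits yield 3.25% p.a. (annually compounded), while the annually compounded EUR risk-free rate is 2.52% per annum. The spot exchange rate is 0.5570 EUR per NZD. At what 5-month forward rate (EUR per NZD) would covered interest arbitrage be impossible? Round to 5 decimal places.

T = 5/12 years.
EUR accumulates by (1 + 0.0252)^(5/12) = 1.0104238.
Growth of 1 NZD over T: (1 + 0.0325)^(5/12) = 1.0134155.
CIP: F = S · (grow EUR)/(grow NZD) = 0.557 × 1.0104238/1.0134155 = 0.5553557 EUR per NZD.

0.55536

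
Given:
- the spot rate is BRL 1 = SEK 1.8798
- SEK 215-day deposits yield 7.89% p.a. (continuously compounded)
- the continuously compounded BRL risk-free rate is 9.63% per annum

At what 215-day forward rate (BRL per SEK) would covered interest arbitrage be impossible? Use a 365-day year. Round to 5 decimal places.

0.53745

T = 215/365 years.
SEK growth factor: e^(0.0789×215/365) = 1.0475722.
BRL accumulates by e^(0.0963×215/365) = 1.0583644.
Forward (SEK per BRL) = 1.8798 × 1.0475722 / 1.0583644 = 1.860632.
Invert for BRL per SEK: 1 / 1.860632 = 0.53745.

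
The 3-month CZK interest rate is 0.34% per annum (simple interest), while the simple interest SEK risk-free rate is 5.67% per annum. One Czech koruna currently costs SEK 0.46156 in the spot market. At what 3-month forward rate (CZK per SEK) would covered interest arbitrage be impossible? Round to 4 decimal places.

T = 3/12 years.
SEK growth factor: 1 + 0.0567×3/12 = 1.014175.
Growth of 1 CZK over T: 1 + 0.0034×3/12 = 1.000850.
So F = 0.46156 × 1.014175 / 1.000850 = 0.4677051 (SEK/CZK).
Invert for CZK per SEK: 1 / 0.4677051 = 2.1381.

2.1381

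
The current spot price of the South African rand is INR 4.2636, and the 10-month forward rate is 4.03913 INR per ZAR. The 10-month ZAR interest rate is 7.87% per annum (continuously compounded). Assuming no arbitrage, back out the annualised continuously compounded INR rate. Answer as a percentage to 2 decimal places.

T = 10/12 years.
CIP gives F = S · g_INR/g_ZAR, so g_INR/g_ZAR = 4.03913/4.2636 = 0.9473520.
The ZAR side grows by e^(0.0787×10/12) = 1.0677817.
That pins the INR growth at 1.0115651.
r = ln(1.0115651)/(10/12) = 0.013798 → 1.38%.

1.38%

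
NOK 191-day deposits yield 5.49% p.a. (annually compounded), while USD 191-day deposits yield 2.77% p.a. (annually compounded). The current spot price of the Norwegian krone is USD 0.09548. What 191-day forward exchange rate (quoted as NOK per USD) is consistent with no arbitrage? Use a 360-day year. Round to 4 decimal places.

T = 191/360 years.
Growth of 1 USD over T: (1 + 0.0277)^(191/360) = 1.01460211.
NOK accumulates by (1 + 0.0549)^(191/360) = 1.02876192.
So F = 0.09548 × 1.01460211 / 1.02876192 = 0.094165820 (USD/NOK).
Quoted the other way: 1/0.094165820 = 10.6196 NOK per USD.

10.6196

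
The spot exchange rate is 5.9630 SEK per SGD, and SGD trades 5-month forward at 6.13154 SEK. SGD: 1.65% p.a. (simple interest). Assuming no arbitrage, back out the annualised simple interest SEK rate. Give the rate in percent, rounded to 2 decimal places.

8.48%

T = 5/12 years.
CIP gives F = S · g_SEK/g_SGD, so g_SEK/g_SGD = 6.13154/5.963 = 1.0282643.
The SGD side grows by 1 + 0.0165×5/12 = 1.006875.
That pins the SEK growth at 1.0353336.
r = (1.0353336 − 1)/(5/12) = 0.084801 → 8.48%.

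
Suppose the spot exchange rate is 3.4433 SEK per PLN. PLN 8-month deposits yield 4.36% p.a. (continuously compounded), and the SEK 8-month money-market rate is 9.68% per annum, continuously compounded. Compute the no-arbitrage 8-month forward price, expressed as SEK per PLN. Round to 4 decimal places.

3.5676

T = 8/12 years.
Growth of 1 SEK over T: e^(0.0968×8/12) = 1.0666611.
Growth of 1 PLN over T: e^(0.0436×8/12) = 1.0294932.
Forward (SEK per PLN) = 3.4433 × 1.0666611 / 1.0294932 = 3.567614.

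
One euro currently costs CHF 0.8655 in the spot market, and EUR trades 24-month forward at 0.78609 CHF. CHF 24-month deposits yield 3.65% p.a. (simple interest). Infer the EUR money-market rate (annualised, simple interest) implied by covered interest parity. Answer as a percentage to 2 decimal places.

9.07%

T = 2 years.
CIP gives F = S · g_CHF/g_EUR, so g_CHF/g_EUR = 0.78609/0.8655 = 0.9082496.
CHF growth factor: 1 + 0.0365×2 = 1.073000.
That pins the EUR growth at 1.1813933.
(1.1813933 − 1)/T = 0.090697, i.e. 9.07%.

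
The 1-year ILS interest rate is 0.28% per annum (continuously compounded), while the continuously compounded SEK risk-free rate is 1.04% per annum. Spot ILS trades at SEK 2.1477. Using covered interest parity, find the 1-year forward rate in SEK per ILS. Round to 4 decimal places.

T = 1 year.
Growth of 1 SEK over T: e^(0.0104×1) = 1.0104543.
ILS accumulates by e^(0.0028×1) = 1.0028039.
CIP: F = S · (grow SEK)/(grow ILS) = 2.1477 × 1.0104543/1.0028039 = 2.164085 SEK per ILS.

2.1641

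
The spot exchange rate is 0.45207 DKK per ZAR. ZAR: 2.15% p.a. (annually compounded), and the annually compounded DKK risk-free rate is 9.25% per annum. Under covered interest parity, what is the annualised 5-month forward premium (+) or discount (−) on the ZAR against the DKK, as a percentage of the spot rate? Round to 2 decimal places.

+6.81%

T = 5/12 years.
No-arbitrage forward: 0.45207 × 1.0375498 / 1.0089028 = 0.46490617 DKK/ZAR.
Annualised premium = (F − S)/S × (1/T) = (0.46490617 − 0.45207)/0.45207 ÷ (5/12) = 6.81%.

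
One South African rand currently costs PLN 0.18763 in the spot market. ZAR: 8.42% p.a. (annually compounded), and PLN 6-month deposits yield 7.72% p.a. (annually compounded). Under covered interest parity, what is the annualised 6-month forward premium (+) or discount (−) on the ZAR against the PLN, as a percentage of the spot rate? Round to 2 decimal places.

T = 6/12 years.
No-arbitrage forward: 0.18763 × 1.0378825 / 1.0412492 = 0.18702333 PLN/ZAR.
(F − S)/S ÷ T = (0.18702333 − 0.18763)/0.18763/(6/12) = -0.006467 → -0.65%.

-0.65%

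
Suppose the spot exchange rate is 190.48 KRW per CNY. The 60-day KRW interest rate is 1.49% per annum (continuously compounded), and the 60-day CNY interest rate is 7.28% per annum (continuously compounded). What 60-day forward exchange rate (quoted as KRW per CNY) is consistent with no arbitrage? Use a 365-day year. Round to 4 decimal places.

188.6756

T = 60/365 years.
KRW growth factor: e^(0.0149×60/365) = 1.002452317.
CNY accumulates by e^(0.0728×60/365) = 1.012039016.
CIP: F = S · (grow KRW)/(grow CNY) = 190.48 × 1.002452317/1.012039016 = 188.675648 KRW per CNY.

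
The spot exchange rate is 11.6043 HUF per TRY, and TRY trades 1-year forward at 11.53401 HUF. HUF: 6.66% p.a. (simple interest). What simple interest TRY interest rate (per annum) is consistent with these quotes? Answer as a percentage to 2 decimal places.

7.31%

T = 1 year.
By CIP, F/S equals the HUF-to-TRY growth ratio: 11.53401/11.6043 = 0.9939428.
HUF growth factor: 1 + 0.0666×1 = 1.066600.
So the TRY growth factor = 1.073100.
r = (1.073100 − 1)/1 = 0.073100 → 7.31%.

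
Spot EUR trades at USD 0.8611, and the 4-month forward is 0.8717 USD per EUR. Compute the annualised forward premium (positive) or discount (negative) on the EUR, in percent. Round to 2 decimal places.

T = 4/12 years.
EUR trades forward at +1.23098% vs spot over the period.
×(1/T) gives 3.69% p.a.

+3.69%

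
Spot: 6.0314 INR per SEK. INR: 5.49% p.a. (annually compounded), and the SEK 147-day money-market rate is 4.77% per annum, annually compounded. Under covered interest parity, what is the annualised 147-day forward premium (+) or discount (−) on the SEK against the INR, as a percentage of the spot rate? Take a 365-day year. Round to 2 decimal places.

+0.69%

T = 147/365 years.
No-arbitrage forward: 6.0314 × 1.0217581 / 1.0189438 = 6.0480586 INR/SEK.
Annualised premium = (F − S)/S × (1/T) = (6.0480586 − 6.0314)/6.0314 ÷ (147/365) = 0.69%.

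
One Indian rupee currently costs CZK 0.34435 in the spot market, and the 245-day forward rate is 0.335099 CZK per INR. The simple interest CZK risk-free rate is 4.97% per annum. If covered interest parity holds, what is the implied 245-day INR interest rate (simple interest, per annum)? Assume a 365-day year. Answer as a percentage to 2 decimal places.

9.22%

T = 245/365 years.
CIP gives F = S · g_CZK/g_INR, so g_CZK/g_INR = 0.335099/0.34435 = 0.9731349.
CZK growth factor: 1 + 0.0497×245/365 = 1.0333603.
So the INR growth factor = 1.061888.
r = (1.061888 − 1)/(245/365) = 0.092200 → 9.22%.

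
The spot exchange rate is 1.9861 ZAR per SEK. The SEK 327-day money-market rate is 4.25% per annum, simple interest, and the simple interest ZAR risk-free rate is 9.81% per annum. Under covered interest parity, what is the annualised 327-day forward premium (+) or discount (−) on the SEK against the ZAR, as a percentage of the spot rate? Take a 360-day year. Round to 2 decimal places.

T = 327/360 years.
CIP forward (ZAR per SEK) = 1.9861 × 1.0891075/1.0386042 = 2.0826764.
Annualised premium = (F − S)/S × (1/T) = (2.0826764 − 1.9861)/1.9861 ÷ (327/360) = 5.35%.

+5.35%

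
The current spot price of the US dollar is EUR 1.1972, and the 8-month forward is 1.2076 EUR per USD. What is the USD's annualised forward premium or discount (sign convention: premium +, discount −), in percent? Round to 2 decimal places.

T = 8/12 years.
Period premium: (1.2076 − 1.1972)/1.1972 = 0.0086869.
Annualise by dividing by T: 0.0086869 / (8/12) = 0.013030 → 1.30%.

+1.30%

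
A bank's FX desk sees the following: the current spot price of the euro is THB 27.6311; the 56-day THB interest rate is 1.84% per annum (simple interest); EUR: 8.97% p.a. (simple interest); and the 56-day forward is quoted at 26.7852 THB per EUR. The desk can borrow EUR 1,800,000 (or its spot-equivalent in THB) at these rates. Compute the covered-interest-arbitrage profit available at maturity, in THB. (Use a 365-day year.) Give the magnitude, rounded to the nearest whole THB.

T = 56/365 years.
Route A — deposit EUR, sell forward: 1,800,000 × 1.0137621918 × 26.7852 = THB 48,876,881.51.
Route B — convert at spot, deposit THB: 1,800,000 × 27.6311 × 1.0028230137 = THB 49,876,385.35.
The quoted forward undervalues EUR, so borrow EUR, convert to THB at spot, deposit the THB at 1.84%, and buy EUR forward at 26.7852 to cover the loan.
The gap between the two covered legs is THB 999,504.

THB 999,504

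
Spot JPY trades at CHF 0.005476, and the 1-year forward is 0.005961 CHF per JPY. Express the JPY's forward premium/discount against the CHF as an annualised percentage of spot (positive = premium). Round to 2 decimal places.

+8.86%

T = 1 year.
Period premium: (0.005961 − 0.005476)/0.005476 = 0.0885683.
Per annum: 0.0885683 / 1 = 0.088568 = 8.86%.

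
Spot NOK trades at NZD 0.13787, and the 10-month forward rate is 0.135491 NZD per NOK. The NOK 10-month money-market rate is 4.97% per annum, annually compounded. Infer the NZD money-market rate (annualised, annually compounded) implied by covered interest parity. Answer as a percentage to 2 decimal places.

2.80%

T = 10/12 years.
F/S = 0.135491/0.13787 = 0.9827446 = (growth of NZD) / (growth of NOK).
NOK growth factor: (1 + 0.0497)^(10/12) = 1.0412484.
Hence g_NZD = 1.0232812.
Annualise: 1.0232812^(12/10) − 1 = 0.028002 = 2.80%.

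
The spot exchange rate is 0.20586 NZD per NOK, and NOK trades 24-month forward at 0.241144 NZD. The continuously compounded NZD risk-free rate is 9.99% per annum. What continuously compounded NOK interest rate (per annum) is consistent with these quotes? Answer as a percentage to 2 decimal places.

T = 2 years.
By CIP, F/S equals the NZD-to-NOK growth ratio: 0.241144/0.20586 = 1.1713980.
The NZD side grows by e^(0.0999×2) = 1.2211585.
That pins the NOK growth at 1.0424796.
Take logs: ln 1.0424796 / 2 = 0.020801, so 2.08%.

2.08%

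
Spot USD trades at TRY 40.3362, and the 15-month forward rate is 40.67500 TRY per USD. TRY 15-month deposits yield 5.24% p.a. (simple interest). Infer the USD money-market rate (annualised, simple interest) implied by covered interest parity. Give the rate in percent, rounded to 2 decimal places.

4.53%

T = 15/12 years.
By CIP, F/S equals the TRY-to-USD growth ratio: 40.675/40.3362 = 1.0083994.
The TRY side grows by 1 + 0.0524×15/12 = 1.065500.
So the USD growth factor = 1.056625.
(1.056625 − 1)/T = 0.045300, i.e. 4.53%.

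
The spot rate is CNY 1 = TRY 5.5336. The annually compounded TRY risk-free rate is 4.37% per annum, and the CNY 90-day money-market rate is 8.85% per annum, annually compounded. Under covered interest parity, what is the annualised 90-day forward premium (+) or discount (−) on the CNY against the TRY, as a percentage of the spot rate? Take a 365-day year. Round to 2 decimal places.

T = 90/365 years.
F = S · g_TRY/g_CNY = 5.5336 × 1.0106024/1.0211299 = 5.4765505.
(F − S)/S ÷ T = (5.4765505 − 5.5336)/5.5336/(90/365) = -0.041811 → -4.18%.

-4.18%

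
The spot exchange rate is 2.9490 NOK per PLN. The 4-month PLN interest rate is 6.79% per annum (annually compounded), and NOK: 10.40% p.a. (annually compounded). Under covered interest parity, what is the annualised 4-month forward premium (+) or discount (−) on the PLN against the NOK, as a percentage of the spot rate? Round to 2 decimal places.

+3.34%

T = 4/12 years.
CIP forward (NOK per PLN) = 2.949 × 1.0335299/1.0221396 = 2.9818624.
Annualised premium = (F − S)/S × (1/T) = (2.9818624 − 2.949)/2.949 ÷ (4/12) = 3.34%.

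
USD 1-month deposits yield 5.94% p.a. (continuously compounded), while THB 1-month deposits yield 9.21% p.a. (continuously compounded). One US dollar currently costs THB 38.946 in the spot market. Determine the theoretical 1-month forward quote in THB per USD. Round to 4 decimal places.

39.0523

T = 1/12 years.
THB accumulates by e^(0.0921×1/12) = 1.00770453.
USD growth factor: e^(0.0594×1/12) = 1.00496227.
Forward (THB per USD) = 38.946 × 1.00770453 / 1.00496227 = 39.052273.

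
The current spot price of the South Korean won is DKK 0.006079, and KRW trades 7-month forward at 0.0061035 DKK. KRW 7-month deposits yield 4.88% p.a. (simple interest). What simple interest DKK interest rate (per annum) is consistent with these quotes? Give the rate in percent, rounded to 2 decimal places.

5.59%

T = 7/12 years.
By CIP, F/S equals the DKK-to-KRW growth ratio: 0.0061035/0.006079 = 1.0040303.
The KRW side grows by 1 + 0.0488×7/12 = 1.0284667.
So the DKK growth factor = 1.0326117.
r = (1.0326117 − 1)/(7/12) = 0.055906 → 5.59%.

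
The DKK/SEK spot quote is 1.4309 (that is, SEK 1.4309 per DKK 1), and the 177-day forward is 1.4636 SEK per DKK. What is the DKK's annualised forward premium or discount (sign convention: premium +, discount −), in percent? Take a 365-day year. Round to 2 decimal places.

T = 177/365 years.
DKK trades forward at +2.28528% vs spot over the period.
Per annum: 0.0228528 / (177/365) = 0.047126 = 4.71%.

+4.71%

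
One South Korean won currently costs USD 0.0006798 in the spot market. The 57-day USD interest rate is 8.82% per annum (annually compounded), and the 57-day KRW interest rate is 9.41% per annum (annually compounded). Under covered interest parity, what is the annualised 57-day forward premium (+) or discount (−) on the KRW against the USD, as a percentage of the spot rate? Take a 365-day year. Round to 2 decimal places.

T = 57/365 years.
No-arbitrage forward: 0.0006798 × 1.0132873 / 1.0141433 = 0.0006792262 USD/KRW.
(F − S)/S ÷ T = (0.0006792262 − 0.0006798)/0.0006798/(57/365) = -0.005405 → -0.54%.

-0.54%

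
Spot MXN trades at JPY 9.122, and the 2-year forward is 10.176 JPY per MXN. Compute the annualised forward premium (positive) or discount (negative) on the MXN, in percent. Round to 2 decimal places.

+5.78%

T = 2 years.
Period premium: (10.176 − 9.122)/9.122 = 0.1155448.
Per annum: 0.1155448 / 2 = 0.057772 = 5.78%.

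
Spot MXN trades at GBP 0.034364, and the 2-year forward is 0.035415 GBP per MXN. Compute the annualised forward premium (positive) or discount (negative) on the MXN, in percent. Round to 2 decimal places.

T = 2 years.
(F − S)/S = (0.035415 − 0.034364)/0.034364 = 0.0305843.
Annualise by dividing by T: 0.0305843 / 2 = 0.015292 → 1.53%.

+1.53%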